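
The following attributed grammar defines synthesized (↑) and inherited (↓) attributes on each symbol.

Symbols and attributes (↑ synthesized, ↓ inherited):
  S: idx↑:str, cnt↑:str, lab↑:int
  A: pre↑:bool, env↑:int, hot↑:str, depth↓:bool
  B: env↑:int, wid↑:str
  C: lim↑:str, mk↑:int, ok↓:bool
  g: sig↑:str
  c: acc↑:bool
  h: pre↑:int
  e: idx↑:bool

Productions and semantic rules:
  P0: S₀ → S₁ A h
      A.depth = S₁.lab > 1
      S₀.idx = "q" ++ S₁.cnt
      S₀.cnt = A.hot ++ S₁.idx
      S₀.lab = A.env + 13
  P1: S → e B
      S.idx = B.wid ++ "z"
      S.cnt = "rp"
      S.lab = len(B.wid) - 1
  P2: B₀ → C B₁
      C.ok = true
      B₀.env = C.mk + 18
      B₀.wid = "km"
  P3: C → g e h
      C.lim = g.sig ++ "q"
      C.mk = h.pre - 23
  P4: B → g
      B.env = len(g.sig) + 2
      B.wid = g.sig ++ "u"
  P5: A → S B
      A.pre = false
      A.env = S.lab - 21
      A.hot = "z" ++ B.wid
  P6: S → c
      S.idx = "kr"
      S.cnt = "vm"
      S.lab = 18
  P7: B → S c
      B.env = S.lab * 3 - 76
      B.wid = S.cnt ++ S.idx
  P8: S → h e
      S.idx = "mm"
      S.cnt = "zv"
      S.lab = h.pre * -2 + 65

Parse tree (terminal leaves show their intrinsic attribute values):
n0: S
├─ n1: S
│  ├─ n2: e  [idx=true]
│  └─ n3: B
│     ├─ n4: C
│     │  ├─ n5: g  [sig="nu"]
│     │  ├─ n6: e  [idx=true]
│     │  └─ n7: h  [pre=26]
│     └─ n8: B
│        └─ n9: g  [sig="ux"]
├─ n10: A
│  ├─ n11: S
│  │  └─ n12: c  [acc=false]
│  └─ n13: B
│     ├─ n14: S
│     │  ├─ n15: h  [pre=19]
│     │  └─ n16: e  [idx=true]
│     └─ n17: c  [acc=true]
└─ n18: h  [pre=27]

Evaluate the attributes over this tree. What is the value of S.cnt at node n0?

"zzvmmkmz"

1. n2.idx = true  [terminal]
2. n4.ok = true  [true]
3. n5.sig = "nu"  [terminal]
4. n6.idx = true  [terminal]
5. n7.pre = 26  [terminal]
6. n4.lim = "nuq"  [g.sig ++ "q"]
7. n4.mk = 3  [h.pre - 23]
8. n9.sig = "ux"  [terminal]
9. n8.env = 4  [len(g.sig) + 2]
10. n8.wid = "uxu"  [g.sig ++ "u"]
11. n3.env = 21  [C.mk + 18]
12. n3.wid = "km"  ["km"]
13. n1.idx = "kmz"  [B.wid ++ "z"]
14. n1.cnt = "rp"  ["rp"]
15. n1.lab = 1  [len(B.wid) - 1]
16. n10.depth = false  [S₁.lab > 1]
17. n12.acc = false  [terminal]
18. n11.idx = "kr"  ["kr"]
19. n11.cnt = "vm"  ["vm"]
20. n11.lab = 18  [18]
21. n15.pre = 19  [terminal]
22. n16.idx = true  [terminal]
23. n14.idx = "mm"  ["mm"]
24. n14.cnt = "zv"  ["zv"]
25. n14.lab = 27  [h.pre * -2 + 65]
26. n17.acc = true  [terminal]
27. n13.env = 5  [S.lab * 3 - 76]
28. n13.wid = "zvmm"  [S.cnt ++ S.idx]
29. n10.pre = false  [false]
30. n10.env = -3  [S.lab - 21]
31. n10.hot = "zzvmm"  ["z" ++ B.wid]
32. n18.pre = 27  [terminal]
33. n0.idx = "qrp"  ["q" ++ S₁.cnt]
34. n0.cnt = "zzvmmkmz"  [A.hot ++ S₁.idx]
35. n0.lab = 10  [A.env + 13]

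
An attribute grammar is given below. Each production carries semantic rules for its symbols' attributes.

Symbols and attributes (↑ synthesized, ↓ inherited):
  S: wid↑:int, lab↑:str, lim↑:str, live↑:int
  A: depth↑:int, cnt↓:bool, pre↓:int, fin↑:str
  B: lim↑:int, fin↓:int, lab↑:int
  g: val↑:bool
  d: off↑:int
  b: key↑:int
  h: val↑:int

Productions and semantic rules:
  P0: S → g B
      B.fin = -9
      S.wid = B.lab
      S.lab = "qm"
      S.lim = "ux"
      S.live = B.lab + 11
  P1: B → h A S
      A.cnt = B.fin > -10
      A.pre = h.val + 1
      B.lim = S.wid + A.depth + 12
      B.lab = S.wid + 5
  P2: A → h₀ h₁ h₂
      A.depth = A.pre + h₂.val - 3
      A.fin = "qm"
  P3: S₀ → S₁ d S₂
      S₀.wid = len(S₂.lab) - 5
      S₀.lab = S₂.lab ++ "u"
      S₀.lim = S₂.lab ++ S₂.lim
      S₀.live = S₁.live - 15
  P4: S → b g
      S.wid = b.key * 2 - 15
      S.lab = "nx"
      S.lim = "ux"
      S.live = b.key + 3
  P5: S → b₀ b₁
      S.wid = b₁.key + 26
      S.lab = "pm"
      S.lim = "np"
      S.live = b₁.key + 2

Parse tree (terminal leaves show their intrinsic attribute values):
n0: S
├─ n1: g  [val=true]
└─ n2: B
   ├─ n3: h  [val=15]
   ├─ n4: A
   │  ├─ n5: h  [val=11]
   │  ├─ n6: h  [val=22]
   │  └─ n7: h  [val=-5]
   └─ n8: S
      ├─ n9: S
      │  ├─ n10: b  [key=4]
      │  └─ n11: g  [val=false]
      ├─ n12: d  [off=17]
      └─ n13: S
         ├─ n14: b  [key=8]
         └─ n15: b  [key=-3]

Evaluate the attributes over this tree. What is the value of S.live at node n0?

13

1. n1.val = true  [terminal]
2. n2.fin = -9  [-9]
3. n3.val = 15  [terminal]
4. n4.cnt = true  [B.fin > -10]
5. n4.pre = 16  [h.val + 1]
6. n5.val = 11  [terminal]
7. n6.val = 22  [terminal]
8. n7.val = -5  [terminal]
9. n4.depth = 8  [A.pre + h₂.val - 3]
10. n4.fin = "qm"  ["qm"]
11. n10.key = 4  [terminal]
12. n11.val = false  [terminal]
13. n9.wid = -7  [b.key * 2 - 15]
14. n9.lab = "nx"  ["nx"]
15. n9.lim = "ux"  ["ux"]
16. n9.live = 7  [b.key + 3]
17. n12.off = 17  [terminal]
18. n14.key = 8  [terminal]
19. n15.key = -3  [terminal]
20. n13.wid = 23  [b₁.key + 26]
21. n13.lab = "pm"  ["pm"]
22. n13.lim = "np"  ["np"]
23. n13.live = -1  [b₁.key + 2]
24. n8.wid = -3  [len(S₂.lab) - 5]
25. n8.lab = "pmu"  [S₂.lab ++ "u"]
26. n8.lim = "pmnp"  [S₂.lab ++ S₂.lim]
27. n8.live = -8  [S₁.live - 15]
28. n2.lim = 17  [S.wid + A.depth + 12]
29. n2.lab = 2  [S.wid + 5]
30. n0.wid = 2  [B.lab]
31. n0.lab = "qm"  ["qm"]
32. n0.lim = "ux"  ["ux"]
33. n0.live = 13  [B.lab + 11]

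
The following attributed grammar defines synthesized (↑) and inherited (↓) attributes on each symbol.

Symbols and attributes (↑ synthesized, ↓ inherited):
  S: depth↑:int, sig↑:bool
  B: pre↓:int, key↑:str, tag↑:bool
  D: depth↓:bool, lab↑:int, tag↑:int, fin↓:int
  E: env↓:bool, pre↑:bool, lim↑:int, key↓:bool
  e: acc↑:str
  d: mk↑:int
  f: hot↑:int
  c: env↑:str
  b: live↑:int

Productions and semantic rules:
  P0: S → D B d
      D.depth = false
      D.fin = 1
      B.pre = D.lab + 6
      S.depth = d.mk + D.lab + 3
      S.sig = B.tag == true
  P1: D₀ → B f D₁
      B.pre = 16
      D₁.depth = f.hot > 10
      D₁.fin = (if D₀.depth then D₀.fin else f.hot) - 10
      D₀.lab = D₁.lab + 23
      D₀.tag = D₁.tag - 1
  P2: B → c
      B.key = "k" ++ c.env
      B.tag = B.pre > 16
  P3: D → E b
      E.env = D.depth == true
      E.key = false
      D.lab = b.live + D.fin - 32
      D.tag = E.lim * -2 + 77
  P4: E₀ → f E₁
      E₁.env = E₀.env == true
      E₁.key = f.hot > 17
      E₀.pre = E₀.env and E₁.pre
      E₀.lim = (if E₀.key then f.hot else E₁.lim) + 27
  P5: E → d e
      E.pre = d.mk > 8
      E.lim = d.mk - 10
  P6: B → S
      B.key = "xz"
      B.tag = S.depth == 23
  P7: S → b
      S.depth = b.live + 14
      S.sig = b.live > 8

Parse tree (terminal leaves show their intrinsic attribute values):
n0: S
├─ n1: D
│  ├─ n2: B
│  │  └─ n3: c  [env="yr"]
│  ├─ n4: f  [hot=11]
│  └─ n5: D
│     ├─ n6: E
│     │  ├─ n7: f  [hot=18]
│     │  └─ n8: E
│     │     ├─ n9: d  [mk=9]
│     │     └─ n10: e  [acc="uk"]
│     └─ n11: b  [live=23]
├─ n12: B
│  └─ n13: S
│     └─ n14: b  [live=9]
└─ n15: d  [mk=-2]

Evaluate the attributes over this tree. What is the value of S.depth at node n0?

1. n1.depth = false  [false]
2. n1.fin = 1  [1]
3. n2.pre = 16  [16]
4. n3.env = "yr"  [terminal]
5. n2.key = "kyr"  ["k" ++ c.env]
6. n2.tag = false  [B.pre > 16]
7. n4.hot = 11  [terminal]
8. n5.depth = true  [f.hot > 10]
9. n5.fin = 1  [(if D₀.depth then D₀.fin else f.hot) - 10]
10. n6.env = true  [D.depth == true]
11. n6.key = false  [false]
12. n7.hot = 18  [terminal]
13. n8.env = true  [E₀.env == true]
14. n8.key = true  [f.hot > 17]
15. n9.mk = 9  [terminal]
16. n10.acc = "uk"  [terminal]
17. n8.pre = true  [d.mk > 8]
18. n8.lim = -1  [d.mk - 10]
19. n6.pre = true  [E₀.env and E₁.pre]
20. n6.lim = 26  [(if E₀.key then f.hot else E₁.lim) + 27]
21. n11.live = 23  [terminal]
22. n5.lab = -8  [b.live + D.fin - 32]
23. n5.tag = 25  [E.lim * -2 + 77]
24. n1.lab = 15  [D₁.lab + 23]
25. n1.tag = 24  [D₁.tag - 1]
26. n12.pre = 21  [D.lab + 6]
27. n14.live = 9  [terminal]
28. n13.depth = 23  [b.live + 14]
29. n13.sig = true  [b.live > 8]
30. n12.key = "xz"  ["xz"]
31. n12.tag = true  [S.depth == 23]
32. n15.mk = -2  [terminal]
33. n0.depth = 16  [d.mk + D.lab + 3]
34. n0.sig = true  [B.tag == true]

16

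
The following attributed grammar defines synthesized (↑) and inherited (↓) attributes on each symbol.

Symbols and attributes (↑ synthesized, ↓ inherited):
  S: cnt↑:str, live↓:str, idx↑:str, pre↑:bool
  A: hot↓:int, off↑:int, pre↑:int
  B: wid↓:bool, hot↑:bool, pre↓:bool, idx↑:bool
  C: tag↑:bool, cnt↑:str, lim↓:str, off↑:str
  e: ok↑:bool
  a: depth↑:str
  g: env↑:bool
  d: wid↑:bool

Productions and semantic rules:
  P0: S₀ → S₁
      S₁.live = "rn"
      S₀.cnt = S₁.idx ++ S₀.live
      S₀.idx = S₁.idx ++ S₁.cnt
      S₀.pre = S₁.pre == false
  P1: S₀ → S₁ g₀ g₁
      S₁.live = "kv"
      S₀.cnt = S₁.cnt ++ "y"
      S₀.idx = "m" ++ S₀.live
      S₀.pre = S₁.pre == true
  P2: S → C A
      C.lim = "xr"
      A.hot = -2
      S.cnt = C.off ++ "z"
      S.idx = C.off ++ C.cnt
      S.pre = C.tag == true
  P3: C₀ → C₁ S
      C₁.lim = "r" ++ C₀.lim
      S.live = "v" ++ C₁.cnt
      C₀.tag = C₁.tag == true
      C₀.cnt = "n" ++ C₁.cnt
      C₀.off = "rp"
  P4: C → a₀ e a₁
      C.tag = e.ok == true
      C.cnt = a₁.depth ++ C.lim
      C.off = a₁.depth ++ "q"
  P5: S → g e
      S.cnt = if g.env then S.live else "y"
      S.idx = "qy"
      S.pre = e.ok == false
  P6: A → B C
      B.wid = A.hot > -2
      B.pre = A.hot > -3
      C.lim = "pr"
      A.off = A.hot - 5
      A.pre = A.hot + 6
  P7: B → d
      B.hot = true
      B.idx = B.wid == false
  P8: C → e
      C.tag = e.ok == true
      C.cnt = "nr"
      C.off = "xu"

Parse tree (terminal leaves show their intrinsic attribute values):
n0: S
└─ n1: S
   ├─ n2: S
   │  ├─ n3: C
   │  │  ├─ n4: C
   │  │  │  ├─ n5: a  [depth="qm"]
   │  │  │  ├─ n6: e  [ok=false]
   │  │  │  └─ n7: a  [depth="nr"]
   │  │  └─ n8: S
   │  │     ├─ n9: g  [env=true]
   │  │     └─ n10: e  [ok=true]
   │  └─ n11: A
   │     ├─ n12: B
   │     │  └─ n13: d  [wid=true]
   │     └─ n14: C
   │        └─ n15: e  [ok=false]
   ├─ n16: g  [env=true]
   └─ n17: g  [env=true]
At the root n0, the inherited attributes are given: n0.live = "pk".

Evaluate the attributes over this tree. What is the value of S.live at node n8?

1. n0.live = "pk"  [given at root]
2. n1.live = "rn"  ["rn"]
3. n2.live = "kv"  ["kv"]
4. n3.lim = "xr"  ["xr"]
5. n4.lim = "rxr"  ["r" ++ C₀.lim]
6. n5.depth = "qm"  [terminal]
7. n6.ok = false  [terminal]
8. n7.depth = "nr"  [terminal]
9. n4.tag = false  [e.ok == true]
10. n4.cnt = "nrrxr"  [a₁.depth ++ C.lim]
11. n4.off = "nrq"  [a₁.depth ++ "q"]
12. n8.live = "vnrrxr"  ["v" ++ C₁.cnt]
13. n9.env = true  [terminal]
14. n10.ok = true  [terminal]
15. n8.cnt = "vnrrxr"  [if g.env then S.live else "y"]
16. n8.idx = "qy"  ["qy"]
17. n8.pre = false  [e.ok == false]
18. n3.tag = false  [C₁.tag == true]
19. n3.cnt = "nnrrxr"  ["n" ++ C₁.cnt]
20. n3.off = "rp"  ["rp"]
21. n11.hot = -2  [-2]
22. n12.wid = false  [A.hot > -2]
23. n12.pre = true  [A.hot > -3]
24. n13.wid = true  [terminal]
25. n12.hot = true  [true]
26. n12.idx = true  [B.wid == false]
27. n14.lim = "pr"  ["pr"]
28. n15.ok = false  [terminal]
29. n14.tag = false  [e.ok == true]
30. n14.cnt = "nr"  ["nr"]
31. n14.off = "xu"  ["xu"]
32. n11.off = -7  [A.hot - 5]
33. n11.pre = 4  [A.hot + 6]
34. n2.cnt = "rpz"  [C.off ++ "z"]
35. n2.idx = "rpnnrrxr"  [C.off ++ C.cnt]
36. n2.pre = false  [C.tag == true]
37. n16.env = true  [terminal]
38. n17.env = true  [terminal]
39. n1.cnt = "rpzy"  [S₁.cnt ++ "y"]
40. n1.idx = "mrn"  ["m" ++ S₀.live]
41. n1.pre = false  [S₁.pre == true]
42. n0.cnt = "mrnpk"  [S₁.idx ++ S₀.live]
43. n0.idx = "mrnrpzy"  [S₁.idx ++ S₁.cnt]
44. n0.pre = true  [S₁.pre == false]

"vnrrxr"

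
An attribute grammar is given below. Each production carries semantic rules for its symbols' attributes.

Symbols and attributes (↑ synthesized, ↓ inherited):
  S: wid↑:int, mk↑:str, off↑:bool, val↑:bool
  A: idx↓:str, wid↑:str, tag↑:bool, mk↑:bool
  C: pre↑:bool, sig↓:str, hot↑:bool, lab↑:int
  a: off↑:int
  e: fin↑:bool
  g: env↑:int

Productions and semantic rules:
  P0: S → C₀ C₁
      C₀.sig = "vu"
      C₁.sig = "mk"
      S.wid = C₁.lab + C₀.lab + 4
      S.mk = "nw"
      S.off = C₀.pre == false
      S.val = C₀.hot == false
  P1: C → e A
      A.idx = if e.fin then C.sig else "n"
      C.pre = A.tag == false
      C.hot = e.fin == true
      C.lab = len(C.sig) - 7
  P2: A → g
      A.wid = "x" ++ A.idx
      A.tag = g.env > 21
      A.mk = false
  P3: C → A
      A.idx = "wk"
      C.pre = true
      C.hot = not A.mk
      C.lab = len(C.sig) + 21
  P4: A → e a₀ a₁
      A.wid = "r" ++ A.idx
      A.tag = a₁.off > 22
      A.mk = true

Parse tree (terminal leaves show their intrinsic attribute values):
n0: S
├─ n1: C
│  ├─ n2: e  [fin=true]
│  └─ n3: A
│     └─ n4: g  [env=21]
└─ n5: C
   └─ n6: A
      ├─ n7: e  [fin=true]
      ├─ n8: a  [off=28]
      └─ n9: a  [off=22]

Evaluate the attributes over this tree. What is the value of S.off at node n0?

1. n1.sig = "vu"  ["vu"]
2. n2.fin = true  [terminal]
3. n3.idx = "vu"  [if e.fin then C.sig else "n"]
4. n4.env = 21  [terminal]
5. n3.wid = "xvu"  ["x" ++ A.idx]
6. n3.tag = false  [g.env > 21]
7. n3.mk = false  [false]
8. n1.pre = true  [A.tag == false]
9. n1.hot = true  [e.fin == true]
10. n1.lab = -5  [len(C.sig) - 7]
11. n5.sig = "mk"  ["mk"]
12. n6.idx = "wk"  ["wk"]
13. n7.fin = true  [terminal]
14. n8.off = 28  [terminal]
15. n9.off = 22  [terminal]
16. n6.wid = "rwk"  ["r" ++ A.idx]
17. n6.tag = false  [a₁.off > 22]
18. n6.mk = true  [true]
19. n5.pre = true  [true]
20. n5.hot = false  [not A.mk]
21. n5.lab = 23  [len(C.sig) + 21]
22. n0.wid = 22  [C₁.lab + C₀.lab + 4]
23. n0.mk = "nw"  ["nw"]
24. n0.off = false  [C₀.pre == false]
25. n0.val = false  [C₀.hot == false]

false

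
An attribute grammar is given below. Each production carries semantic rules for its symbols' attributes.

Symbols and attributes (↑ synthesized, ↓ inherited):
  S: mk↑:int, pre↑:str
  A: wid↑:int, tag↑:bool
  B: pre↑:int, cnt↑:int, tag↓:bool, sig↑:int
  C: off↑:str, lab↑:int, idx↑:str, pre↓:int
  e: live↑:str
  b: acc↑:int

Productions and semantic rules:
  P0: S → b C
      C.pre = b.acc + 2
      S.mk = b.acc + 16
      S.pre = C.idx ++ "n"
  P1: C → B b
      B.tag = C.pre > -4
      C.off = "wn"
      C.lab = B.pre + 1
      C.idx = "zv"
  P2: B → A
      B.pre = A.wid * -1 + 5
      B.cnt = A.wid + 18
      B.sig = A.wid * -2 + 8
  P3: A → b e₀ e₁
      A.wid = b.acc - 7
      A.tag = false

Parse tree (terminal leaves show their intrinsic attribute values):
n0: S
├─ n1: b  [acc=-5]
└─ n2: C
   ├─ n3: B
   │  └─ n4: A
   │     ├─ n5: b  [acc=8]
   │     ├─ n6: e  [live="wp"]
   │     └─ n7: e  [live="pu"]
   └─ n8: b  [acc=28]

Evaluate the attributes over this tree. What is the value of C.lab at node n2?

1. n1.acc = -5  [terminal]
2. n2.pre = -3  [b.acc + 2]
3. n3.tag = true  [C.pre > -4]
4. n5.acc = 8  [terminal]
5. n6.live = "wp"  [terminal]
6. n7.live = "pu"  [terminal]
7. n4.wid = 1  [b.acc - 7]
8. n4.tag = false  [false]
9. n3.pre = 4  [A.wid * -1 + 5]
10. n3.cnt = 19  [A.wid + 18]
11. n3.sig = 6  [A.wid * -2 + 8]
12. n8.acc = 28  [terminal]
13. n2.off = "wn"  ["wn"]
14. n2.lab = 5  [B.pre + 1]
15. n2.idx = "zv"  ["zv"]
16. n0.mk = 11  [b.acc + 16]
17. n0.pre = "zvn"  [C.idx ++ "n"]

5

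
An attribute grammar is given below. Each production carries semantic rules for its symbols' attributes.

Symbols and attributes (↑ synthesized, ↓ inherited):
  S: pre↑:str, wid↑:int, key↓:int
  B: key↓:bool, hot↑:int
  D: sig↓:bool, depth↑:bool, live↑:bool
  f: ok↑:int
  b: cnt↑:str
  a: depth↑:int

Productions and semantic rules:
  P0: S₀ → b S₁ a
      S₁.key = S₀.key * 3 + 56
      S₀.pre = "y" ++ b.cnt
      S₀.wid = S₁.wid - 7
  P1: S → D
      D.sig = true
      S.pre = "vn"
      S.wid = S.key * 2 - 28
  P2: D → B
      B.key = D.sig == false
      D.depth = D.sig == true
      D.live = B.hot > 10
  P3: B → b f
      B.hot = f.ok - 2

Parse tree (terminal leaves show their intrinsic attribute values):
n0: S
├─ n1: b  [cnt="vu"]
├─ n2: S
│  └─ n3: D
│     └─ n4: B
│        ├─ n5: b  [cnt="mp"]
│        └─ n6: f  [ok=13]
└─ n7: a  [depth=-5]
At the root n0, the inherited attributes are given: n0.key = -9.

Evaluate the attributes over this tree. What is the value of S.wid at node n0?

23

1. n0.key = -9  [given at root]
2. n1.cnt = "vu"  [terminal]
3. n2.key = 29  [S₀.key * 3 + 56]
4. n3.sig = true  [true]
5. n4.key = false  [D.sig == false]
6. n5.cnt = "mp"  [terminal]
7. n6.ok = 13  [terminal]
8. n4.hot = 11  [f.ok - 2]
9. n3.depth = true  [D.sig == true]
10. n3.live = true  [B.hot > 10]
11. n2.pre = "vn"  ["vn"]
12. n2.wid = 30  [S.key * 2 - 28]
13. n7.depth = -5  [terminal]
14. n0.pre = "yvu"  ["y" ++ b.cnt]
15. n0.wid = 23  [S₁.wid - 7]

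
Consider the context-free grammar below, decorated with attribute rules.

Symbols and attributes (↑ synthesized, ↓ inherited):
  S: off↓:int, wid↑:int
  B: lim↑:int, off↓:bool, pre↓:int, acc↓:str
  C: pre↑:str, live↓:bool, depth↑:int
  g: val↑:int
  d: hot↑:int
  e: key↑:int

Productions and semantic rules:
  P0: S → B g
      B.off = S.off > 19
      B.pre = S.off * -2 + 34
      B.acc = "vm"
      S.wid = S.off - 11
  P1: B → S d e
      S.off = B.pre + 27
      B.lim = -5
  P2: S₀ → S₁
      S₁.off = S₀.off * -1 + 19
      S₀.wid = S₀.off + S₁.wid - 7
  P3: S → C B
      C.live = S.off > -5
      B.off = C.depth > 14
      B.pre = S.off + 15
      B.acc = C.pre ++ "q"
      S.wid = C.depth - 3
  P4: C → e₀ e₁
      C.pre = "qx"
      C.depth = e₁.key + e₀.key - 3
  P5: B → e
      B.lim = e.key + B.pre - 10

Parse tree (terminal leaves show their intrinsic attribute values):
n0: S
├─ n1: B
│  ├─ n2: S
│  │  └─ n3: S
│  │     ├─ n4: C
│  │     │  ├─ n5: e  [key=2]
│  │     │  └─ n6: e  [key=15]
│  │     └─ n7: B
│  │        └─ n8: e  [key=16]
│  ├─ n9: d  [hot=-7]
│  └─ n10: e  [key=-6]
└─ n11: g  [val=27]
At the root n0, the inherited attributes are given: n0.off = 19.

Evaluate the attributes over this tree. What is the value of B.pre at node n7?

11

1. n0.off = 19  [given at root]
2. n1.off = false  [S.off > 19]
3. n1.pre = -4  [S.off * -2 + 34]
4. n1.acc = "vm"  ["vm"]
5. n2.off = 23  [B.pre + 27]
6. n3.off = -4  [S₀.off * -1 + 19]
7. n4.live = true  [S.off > -5]
8. n5.key = 2  [terminal]
9. n6.key = 15  [terminal]
10. n4.pre = "qx"  ["qx"]
11. n4.depth = 14  [e₁.key + e₀.key - 3]
12. n7.off = false  [C.depth > 14]
13. n7.pre = 11  [S.off + 15]
14. n7.acc = "qxq"  [C.pre ++ "q"]
15. n8.key = 16  [terminal]
16. n7.lim = 17  [e.key + B.pre - 10]
17. n3.wid = 11  [C.depth - 3]
18. n2.wid = 27  [S₀.off + S₁.wid - 7]
19. n9.hot = -7  [terminal]
20. n10.key = -6  [terminal]
21. n1.lim = -5  [-5]
22. n11.val = 27  [terminal]
23. n0.wid = 8  [S.off - 11]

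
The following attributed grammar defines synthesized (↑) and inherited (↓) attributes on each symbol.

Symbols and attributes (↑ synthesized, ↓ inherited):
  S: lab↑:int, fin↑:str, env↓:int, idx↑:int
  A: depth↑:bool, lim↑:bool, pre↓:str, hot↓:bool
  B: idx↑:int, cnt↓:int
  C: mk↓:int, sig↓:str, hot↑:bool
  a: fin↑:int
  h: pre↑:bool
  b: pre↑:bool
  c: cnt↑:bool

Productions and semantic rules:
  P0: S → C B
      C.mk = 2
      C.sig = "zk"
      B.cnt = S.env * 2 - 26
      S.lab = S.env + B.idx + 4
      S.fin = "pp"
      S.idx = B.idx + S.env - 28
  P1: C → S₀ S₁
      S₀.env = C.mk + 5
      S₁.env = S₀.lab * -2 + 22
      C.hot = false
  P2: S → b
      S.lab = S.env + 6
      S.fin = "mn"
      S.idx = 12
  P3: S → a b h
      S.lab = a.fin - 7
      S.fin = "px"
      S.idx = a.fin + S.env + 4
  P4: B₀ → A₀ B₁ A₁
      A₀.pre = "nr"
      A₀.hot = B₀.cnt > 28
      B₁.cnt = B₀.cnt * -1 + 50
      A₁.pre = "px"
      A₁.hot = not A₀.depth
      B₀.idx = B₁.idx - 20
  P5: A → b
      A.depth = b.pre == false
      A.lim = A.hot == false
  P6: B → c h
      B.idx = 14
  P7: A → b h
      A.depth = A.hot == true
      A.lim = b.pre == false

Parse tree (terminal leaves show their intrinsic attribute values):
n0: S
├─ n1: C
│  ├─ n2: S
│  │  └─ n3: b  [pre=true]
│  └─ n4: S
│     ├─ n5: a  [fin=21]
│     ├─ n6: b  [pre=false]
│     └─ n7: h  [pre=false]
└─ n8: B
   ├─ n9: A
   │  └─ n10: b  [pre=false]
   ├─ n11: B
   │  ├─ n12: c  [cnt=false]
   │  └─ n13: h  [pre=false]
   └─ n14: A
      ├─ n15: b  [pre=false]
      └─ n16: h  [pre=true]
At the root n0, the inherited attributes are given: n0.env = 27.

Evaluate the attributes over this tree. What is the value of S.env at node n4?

-4

1. n0.env = 27  [given at root]
2. n1.mk = 2  [2]
3. n1.sig = "zk"  ["zk"]
4. n2.env = 7  [C.mk + 5]
5. n3.pre = true  [terminal]
6. n2.lab = 13  [S.env + 6]
7. n2.fin = "mn"  ["mn"]
8. n2.idx = 12  [12]
9. n4.env = -4  [S₀.lab * -2 + 22]
10. n5.fin = 21  [terminal]
11. n6.pre = false  [terminal]
12. n7.pre = false  [terminal]
13. n4.lab = 14  [a.fin - 7]
14. n4.fin = "px"  ["px"]
15. n4.idx = 21  [a.fin + S.env + 4]
16. n1.hot = false  [false]
17. n8.cnt = 28  [S.env * 2 - 26]
18. n9.pre = "nr"  ["nr"]
19. n9.hot = false  [B₀.cnt > 28]
20. n10.pre = false  [terminal]
21. n9.depth = true  [b.pre == false]
22. n9.lim = true  [A.hot == false]
23. n11.cnt = 22  [B₀.cnt * -1 + 50]
24. n12.cnt = false  [terminal]
25. n13.pre = false  [terminal]
26. n11.idx = 14  [14]
27. n14.pre = "px"  ["px"]
28. n14.hot = false  [not A₀.depth]
29. n15.pre = false  [terminal]
30. n16.pre = true  [terminal]
31. n14.depth = false  [A.hot == true]
32. n14.lim = true  [b.pre == false]
33. n8.idx = -6  [B₁.idx - 20]
34. n0.lab = 25  [S.env + B.idx + 4]
35. n0.fin = "pp"  ["pp"]
36. n0.idx = -7  [B.idx + S.env - 28]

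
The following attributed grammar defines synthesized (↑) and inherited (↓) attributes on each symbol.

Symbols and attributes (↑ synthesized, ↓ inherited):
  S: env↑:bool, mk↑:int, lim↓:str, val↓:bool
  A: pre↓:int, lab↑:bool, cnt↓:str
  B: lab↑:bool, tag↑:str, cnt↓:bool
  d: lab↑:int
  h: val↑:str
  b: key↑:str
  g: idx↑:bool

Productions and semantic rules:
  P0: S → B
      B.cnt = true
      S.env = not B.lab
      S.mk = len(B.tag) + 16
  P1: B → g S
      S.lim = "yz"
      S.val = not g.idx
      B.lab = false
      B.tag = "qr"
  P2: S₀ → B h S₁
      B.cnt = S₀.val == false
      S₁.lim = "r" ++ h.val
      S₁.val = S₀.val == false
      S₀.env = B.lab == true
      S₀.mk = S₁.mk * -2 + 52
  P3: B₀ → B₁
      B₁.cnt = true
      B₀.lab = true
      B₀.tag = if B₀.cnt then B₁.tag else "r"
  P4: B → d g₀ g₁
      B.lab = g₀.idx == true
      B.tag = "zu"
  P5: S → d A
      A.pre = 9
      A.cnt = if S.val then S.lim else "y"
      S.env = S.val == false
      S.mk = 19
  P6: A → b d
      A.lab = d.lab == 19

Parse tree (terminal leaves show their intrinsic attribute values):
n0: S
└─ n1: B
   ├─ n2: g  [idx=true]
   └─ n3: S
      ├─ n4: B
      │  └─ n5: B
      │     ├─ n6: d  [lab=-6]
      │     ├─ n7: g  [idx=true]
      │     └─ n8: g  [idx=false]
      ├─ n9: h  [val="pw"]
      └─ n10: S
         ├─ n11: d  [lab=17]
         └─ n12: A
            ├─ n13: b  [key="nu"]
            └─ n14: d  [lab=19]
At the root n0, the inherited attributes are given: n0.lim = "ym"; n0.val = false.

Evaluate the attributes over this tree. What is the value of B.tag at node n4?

1. n0.lim = "ym"  [given at root]
2. n0.val = false  [given at root]
3. n1.cnt = true  [true]
4. n2.idx = true  [terminal]
5. n3.lim = "yz"  ["yz"]
6. n3.val = false  [not g.idx]
7. n4.cnt = true  [S₀.val == false]
8. n5.cnt = true  [true]
9. n6.lab = -6  [terminal]
10. n7.idx = true  [terminal]
11. n8.idx = false  [terminal]
12. n5.lab = true  [g₀.idx == true]
13. n5.tag = "zu"  ["zu"]
14. n4.lab = true  [true]
15. n4.tag = "zu"  [if B₀.cnt then B₁.tag else "r"]
16. n9.val = "pw"  [terminal]
17. n10.lim = "rpw"  ["r" ++ h.val]
18. n10.val = true  [S₀.val == false]
19. n11.lab = 17  [terminal]
20. n12.pre = 9  [9]
21. n12.cnt = "rpw"  [if S.val then S.lim else "y"]
22. n13.key = "nu"  [terminal]
23. n14.lab = 19  [terminal]
24. n12.lab = true  [d.lab == 19]
25. n10.env = false  [S.val == false]
26. n10.mk = 19  [19]
27. n3.env = true  [B.lab == true]
28. n3.mk = 14  [S₁.mk * -2 + 52]
29. n1.lab = false  [false]
30. n1.tag = "qr"  ["qr"]
31. n0.env = true  [not B.lab]
32. n0.mk = 18  [len(B.tag) + 16]

"zu"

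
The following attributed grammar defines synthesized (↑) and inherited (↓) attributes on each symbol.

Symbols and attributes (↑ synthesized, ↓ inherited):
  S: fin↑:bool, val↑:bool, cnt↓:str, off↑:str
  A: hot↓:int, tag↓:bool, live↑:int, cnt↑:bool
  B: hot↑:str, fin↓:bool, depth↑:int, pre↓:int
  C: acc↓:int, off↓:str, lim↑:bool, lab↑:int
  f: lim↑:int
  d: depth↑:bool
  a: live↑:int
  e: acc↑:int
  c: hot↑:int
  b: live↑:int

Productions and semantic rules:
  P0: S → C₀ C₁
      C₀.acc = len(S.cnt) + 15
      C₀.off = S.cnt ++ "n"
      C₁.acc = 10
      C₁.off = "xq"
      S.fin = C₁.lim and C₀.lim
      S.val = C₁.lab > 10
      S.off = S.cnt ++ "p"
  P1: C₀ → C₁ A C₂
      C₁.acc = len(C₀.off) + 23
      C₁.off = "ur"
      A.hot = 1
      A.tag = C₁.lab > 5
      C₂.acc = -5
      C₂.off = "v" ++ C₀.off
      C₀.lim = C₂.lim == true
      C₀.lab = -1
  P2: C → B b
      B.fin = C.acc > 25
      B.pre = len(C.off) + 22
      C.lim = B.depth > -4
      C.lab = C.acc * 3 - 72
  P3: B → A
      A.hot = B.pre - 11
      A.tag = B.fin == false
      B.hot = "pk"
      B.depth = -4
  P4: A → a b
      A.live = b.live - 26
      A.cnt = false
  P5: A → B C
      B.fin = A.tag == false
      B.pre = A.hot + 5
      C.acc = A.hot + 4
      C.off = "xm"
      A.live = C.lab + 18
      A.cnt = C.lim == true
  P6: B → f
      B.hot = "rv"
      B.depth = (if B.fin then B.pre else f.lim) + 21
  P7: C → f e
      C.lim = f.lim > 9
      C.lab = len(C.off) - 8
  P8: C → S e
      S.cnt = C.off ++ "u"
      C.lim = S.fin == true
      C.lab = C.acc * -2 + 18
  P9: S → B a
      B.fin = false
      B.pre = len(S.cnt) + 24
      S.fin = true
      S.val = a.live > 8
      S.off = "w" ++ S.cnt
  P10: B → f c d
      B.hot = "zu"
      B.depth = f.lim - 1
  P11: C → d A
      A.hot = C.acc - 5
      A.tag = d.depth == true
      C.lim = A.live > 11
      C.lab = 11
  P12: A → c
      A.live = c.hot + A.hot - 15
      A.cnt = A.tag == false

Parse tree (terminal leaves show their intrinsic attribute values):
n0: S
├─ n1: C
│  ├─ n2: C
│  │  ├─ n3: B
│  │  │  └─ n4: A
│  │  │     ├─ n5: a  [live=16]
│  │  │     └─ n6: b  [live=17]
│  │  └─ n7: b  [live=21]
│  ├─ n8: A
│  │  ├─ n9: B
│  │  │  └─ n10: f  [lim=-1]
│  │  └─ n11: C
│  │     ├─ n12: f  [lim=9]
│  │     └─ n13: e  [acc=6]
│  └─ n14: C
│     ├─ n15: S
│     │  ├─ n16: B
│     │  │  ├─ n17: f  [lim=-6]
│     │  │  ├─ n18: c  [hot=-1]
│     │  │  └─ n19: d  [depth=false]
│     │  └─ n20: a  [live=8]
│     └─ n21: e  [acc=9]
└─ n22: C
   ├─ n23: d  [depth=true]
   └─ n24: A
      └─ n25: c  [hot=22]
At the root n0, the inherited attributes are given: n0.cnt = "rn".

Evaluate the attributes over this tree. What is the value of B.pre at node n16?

1. n0.cnt = "rn"  [given at root]
2. n1.acc = 17  [len(S.cnt) + 15]
3. n1.off = "rnn"  [S.cnt ++ "n"]
4. n2.acc = 26  [len(C₀.off) + 23]
5. n2.off = "ur"  ["ur"]
6. n3.fin = true  [C.acc > 25]
7. n3.pre = 24  [len(C.off) + 22]
8. n4.hot = 13  [B.pre - 11]
9. n4.tag = false  [B.fin == false]
10. n5.live = 16  [terminal]
11. n6.live = 17  [terminal]
12. n4.live = -9  [b.live - 26]
13. n4.cnt = false  [false]
14. n3.hot = "pk"  ["pk"]
15. n3.depth = -4  [-4]
16. n7.live = 21  [terminal]
17. n2.lim = false  [B.depth > -4]
18. n2.lab = 6  [C.acc * 3 - 72]
19. n8.hot = 1  [1]
20. n8.tag = true  [C₁.lab > 5]
21. n9.fin = false  [A.tag == false]
22. n9.pre = 6  [A.hot + 5]
23. n10.lim = -1  [terminal]
24. n9.hot = "rv"  ["rv"]
25. n9.depth = 20  [(if B.fin then B.pre else f.lim) + 21]
26. n11.acc = 5  [A.hot + 4]
27. n11.off = "xm"  ["xm"]
28. n12.lim = 9  [terminal]
29. n13.acc = 6  [terminal]
30. n11.lim = false  [f.lim > 9]
31. n11.lab = -6  [len(C.off) - 8]
32. n8.live = 12  [C.lab + 18]
33. n8.cnt = false  [C.lim == true]
34. n14.acc = -5  [-5]
35. n14.off = "vrnn"  ["v" ++ C₀.off]
36. n15.cnt = "vrnnu"  [C.off ++ "u"]
37. n16.fin = false  [false]
38. n16.pre = 29  [len(S.cnt) + 24]
39. n17.lim = -6  [terminal]
40. n18.hot = -1  [terminal]
41. n19.depth = false  [terminal]
42. n16.hot = "zu"  ["zu"]
43. n16.depth = -7  [f.lim - 1]
44. n20.live = 8  [terminal]
45. n15.fin = true  [true]
46. n15.val = false  [a.live > 8]
47. n15.off = "wvrnnu"  ["w" ++ S.cnt]
48. n21.acc = 9  [terminal]
49. n14.lim = true  [S.fin == true]
50. n14.lab = 28  [C.acc * -2 + 18]
51. n1.lim = true  [C₂.lim == true]
52. n1.lab = -1  [-1]
53. n22.acc = 10  [10]
54. n22.off = "xq"  ["xq"]
55. n23.depth = true  [terminal]
56. n24.hot = 5  [C.acc - 5]
57. n24.tag = true  [d.depth == true]
58. n25.hot = 22  [terminal]
59. n24.live = 12  [c.hot + A.hot - 15]
60. n24.cnt = false  [A.tag == false]
61. n22.lim = true  [A.live > 11]
62. n22.lab = 11  [11]
63. n0.fin = true  [C₁.lim and C₀.lim]
64. n0.val = true  [C₁.lab > 10]
65. n0.off = "rnp"  [S.cnt ++ "p"]

29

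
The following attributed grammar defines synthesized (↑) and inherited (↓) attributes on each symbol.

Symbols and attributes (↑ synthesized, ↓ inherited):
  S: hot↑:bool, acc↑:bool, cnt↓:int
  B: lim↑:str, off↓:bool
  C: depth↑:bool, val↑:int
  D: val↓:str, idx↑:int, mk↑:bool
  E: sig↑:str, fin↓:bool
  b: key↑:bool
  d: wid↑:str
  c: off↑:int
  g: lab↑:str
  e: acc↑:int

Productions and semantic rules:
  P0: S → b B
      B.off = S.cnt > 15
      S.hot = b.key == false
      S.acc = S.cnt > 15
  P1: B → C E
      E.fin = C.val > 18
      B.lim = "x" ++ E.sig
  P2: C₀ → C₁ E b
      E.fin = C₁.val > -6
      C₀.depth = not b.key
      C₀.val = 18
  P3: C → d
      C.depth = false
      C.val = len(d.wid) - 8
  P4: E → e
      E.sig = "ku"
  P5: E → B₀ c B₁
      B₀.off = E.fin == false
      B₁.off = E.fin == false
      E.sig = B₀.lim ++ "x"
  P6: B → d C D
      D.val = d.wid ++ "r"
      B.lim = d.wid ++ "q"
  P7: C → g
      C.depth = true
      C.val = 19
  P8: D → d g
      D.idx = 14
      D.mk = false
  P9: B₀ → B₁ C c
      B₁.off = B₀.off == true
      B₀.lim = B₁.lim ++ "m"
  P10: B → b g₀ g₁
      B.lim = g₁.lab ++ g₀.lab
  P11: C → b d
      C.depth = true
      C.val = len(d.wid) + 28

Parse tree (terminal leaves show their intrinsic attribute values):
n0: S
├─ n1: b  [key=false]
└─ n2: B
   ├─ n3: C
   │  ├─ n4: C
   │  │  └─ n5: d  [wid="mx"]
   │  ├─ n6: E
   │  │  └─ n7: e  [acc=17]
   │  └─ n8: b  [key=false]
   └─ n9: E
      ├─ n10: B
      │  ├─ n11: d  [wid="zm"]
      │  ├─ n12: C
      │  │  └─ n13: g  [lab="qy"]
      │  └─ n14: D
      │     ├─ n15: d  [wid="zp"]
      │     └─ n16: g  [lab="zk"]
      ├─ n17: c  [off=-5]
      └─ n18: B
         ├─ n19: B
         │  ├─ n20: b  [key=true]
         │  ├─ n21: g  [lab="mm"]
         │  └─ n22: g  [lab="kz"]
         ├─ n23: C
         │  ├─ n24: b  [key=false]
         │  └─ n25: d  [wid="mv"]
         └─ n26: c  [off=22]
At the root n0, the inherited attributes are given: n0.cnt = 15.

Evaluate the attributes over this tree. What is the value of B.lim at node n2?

"xzmqx"

1. n0.cnt = 15  [given at root]
2. n1.key = false  [terminal]
3. n2.off = false  [S.cnt > 15]
4. n5.wid = "mx"  [terminal]
5. n4.depth = false  [false]
6. n4.val = -6  [len(d.wid) - 8]
7. n6.fin = false  [C₁.val > -6]
8. n7.acc = 17  [terminal]
9. n6.sig = "ku"  ["ku"]
10. n8.key = false  [terminal]
11. n3.depth = true  [not b.key]
12. n3.val = 18  [18]
13. n9.fin = false  [C.val > 18]
14. n10.off = true  [E.fin == false]
15. n11.wid = "zm"  [terminal]
16. n13.lab = "qy"  [terminal]
17. n12.depth = true  [true]
18. n12.val = 19  [19]
19. n14.val = "zmr"  [d.wid ++ "r"]
20. n15.wid = "zp"  [terminal]
21. n16.lab = "zk"  [terminal]
22. n14.idx = 14  [14]
23. n14.mk = false  [false]
24. n10.lim = "zmq"  [d.wid ++ "q"]
25. n17.off = -5  [terminal]
26. n18.off = true  [E.fin == false]
27. n19.off = true  [B₀.off == true]
28. n20.key = true  [terminal]
29. n21.lab = "mm"  [terminal]
30. n22.lab = "kz"  [terminal]
31. n19.lim = "kzmm"  [g₁.lab ++ g₀.lab]
32. n24.key = false  [terminal]
33. n25.wid = "mv"  [terminal]
34. n23.depth = true  [true]
35. n23.val = 30  [len(d.wid) + 28]
36. n26.off = 22  [terminal]
37. n18.lim = "kzmmm"  [B₁.lim ++ "m"]
38. n9.sig = "zmqx"  [B₀.lim ++ "x"]
39. n2.lim = "xzmqx"  ["x" ++ E.sig]
40. n0.hot = true  [b.key == false]
41. n0.acc = false  [S.cnt > 15]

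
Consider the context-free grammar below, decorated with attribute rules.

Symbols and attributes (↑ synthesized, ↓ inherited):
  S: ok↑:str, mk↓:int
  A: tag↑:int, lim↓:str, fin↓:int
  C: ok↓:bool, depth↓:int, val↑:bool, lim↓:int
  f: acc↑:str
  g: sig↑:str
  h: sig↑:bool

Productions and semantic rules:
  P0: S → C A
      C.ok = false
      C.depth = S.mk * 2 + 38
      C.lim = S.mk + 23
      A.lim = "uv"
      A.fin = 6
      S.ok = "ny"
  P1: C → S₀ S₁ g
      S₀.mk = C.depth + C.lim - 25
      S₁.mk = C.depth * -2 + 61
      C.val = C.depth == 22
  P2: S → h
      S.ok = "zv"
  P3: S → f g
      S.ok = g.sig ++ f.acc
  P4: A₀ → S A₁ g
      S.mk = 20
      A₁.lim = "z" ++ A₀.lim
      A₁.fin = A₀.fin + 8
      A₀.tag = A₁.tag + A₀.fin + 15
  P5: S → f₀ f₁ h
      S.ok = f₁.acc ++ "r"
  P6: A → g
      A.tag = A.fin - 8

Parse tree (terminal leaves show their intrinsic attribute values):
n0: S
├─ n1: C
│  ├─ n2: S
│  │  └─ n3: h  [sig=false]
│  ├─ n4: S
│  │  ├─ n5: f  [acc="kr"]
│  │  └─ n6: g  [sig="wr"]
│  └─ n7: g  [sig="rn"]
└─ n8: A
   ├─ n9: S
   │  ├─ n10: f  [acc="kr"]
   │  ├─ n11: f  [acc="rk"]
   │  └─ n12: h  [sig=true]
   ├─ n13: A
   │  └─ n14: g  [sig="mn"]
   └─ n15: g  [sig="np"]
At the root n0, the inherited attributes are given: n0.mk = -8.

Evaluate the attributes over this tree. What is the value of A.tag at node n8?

1. n0.mk = -8  [given at root]
2. n1.ok = false  [false]
3. n1.depth = 22  [S.mk * 2 + 38]
4. n1.lim = 15  [S.mk + 23]
5. n2.mk = 12  [C.depth + C.lim - 25]
6. n3.sig = false  [terminal]
7. n2.ok = "zv"  ["zv"]
8. n4.mk = 17  [C.depth * -2 + 61]
9. n5.acc = "kr"  [terminal]
10. n6.sig = "wr"  [terminal]
11. n4.ok = "wrkr"  [g.sig ++ f.acc]
12. n7.sig = "rn"  [terminal]
13. n1.val = true  [C.depth == 22]
14. n8.lim = "uv"  ["uv"]
15. n8.fin = 6  [6]
16. n9.mk = 20  [20]
17. n10.acc = "kr"  [terminal]
18. n11.acc = "rk"  [terminal]
19. n12.sig = true  [terminal]
20. n9.ok = "rkr"  [f₁.acc ++ "r"]
21. n13.lim = "zuv"  ["z" ++ A₀.lim]
22. n13.fin = 14  [A₀.fin + 8]
23. n14.sig = "mn"  [terminal]
24. n13.tag = 6  [A.fin - 8]
25. n15.sig = "np"  [terminal]
26. n8.tag = 27  [A₁.tag + A₀.fin + 15]
27. n0.ok = "ny"  ["ny"]

27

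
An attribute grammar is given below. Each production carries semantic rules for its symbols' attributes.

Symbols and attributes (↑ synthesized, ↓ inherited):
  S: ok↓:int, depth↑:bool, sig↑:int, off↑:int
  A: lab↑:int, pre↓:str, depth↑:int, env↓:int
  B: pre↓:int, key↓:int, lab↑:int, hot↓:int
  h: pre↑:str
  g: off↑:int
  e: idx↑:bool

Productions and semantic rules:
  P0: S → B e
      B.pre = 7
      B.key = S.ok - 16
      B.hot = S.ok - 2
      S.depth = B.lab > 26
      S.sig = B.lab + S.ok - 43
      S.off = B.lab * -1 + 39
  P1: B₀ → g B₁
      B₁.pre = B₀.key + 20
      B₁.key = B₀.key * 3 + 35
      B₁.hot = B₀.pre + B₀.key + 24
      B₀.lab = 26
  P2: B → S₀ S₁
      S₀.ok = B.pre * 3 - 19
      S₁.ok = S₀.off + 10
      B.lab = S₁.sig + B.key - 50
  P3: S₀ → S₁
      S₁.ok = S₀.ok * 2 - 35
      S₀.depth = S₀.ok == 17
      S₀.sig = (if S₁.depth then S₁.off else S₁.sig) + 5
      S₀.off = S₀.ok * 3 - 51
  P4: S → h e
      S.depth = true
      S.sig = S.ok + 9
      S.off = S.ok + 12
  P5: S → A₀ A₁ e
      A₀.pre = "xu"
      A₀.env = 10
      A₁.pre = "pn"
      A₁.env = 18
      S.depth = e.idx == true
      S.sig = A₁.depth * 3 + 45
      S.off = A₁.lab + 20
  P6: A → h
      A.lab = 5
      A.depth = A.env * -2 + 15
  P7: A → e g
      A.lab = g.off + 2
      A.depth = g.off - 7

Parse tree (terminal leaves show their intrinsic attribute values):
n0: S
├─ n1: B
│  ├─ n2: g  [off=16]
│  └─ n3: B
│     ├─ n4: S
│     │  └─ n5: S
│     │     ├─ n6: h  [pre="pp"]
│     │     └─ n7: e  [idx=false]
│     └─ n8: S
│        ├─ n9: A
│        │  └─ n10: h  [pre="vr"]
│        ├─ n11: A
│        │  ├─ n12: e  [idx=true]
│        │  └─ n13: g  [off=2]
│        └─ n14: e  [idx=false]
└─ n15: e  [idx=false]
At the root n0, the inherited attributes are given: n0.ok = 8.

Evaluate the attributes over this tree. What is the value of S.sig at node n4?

16

1. n0.ok = 8  [given at root]
2. n1.pre = 7  [7]
3. n1.key = -8  [S.ok - 16]
4. n1.hot = 6  [S.ok - 2]
5. n2.off = 16  [terminal]
6. n3.pre = 12  [B₀.key + 20]
7. n3.key = 11  [B₀.key * 3 + 35]
8. n3.hot = 23  [B₀.pre + B₀.key + 24]
9. n4.ok = 17  [B.pre * 3 - 19]
10. n5.ok = -1  [S₀.ok * 2 - 35]
11. n6.pre = "pp"  [terminal]
12. n7.idx = false  [terminal]
13. n5.depth = true  [true]
14. n5.sig = 8  [S.ok + 9]
15. n5.off = 11  [S.ok + 12]
16. n4.depth = true  [S₀.ok == 17]
17. n4.sig = 16  [(if S₁.depth then S₁.off else S₁.sig) + 5]
18. n4.off = 0  [S₀.ok * 3 - 51]
19. n8.ok = 10  [S₀.off + 10]
20. n9.pre = "xu"  ["xu"]
21. n9.env = 10  [10]
22. n10.pre = "vr"  [terminal]
23. n9.lab = 5  [5]
24. n9.depth = -5  [A.env * -2 + 15]
25. n11.pre = "pn"  ["pn"]
26. n11.env = 18  [18]
27. n12.idx = true  [terminal]
28. n13.off = 2  [terminal]
29. n11.lab = 4  [g.off + 2]
30. n11.depth = -5  [g.off - 7]
31. n14.idx = false  [terminal]
32. n8.depth = false  [e.idx == true]
33. n8.sig = 30  [A₁.depth * 3 + 45]
34. n8.off = 24  [A₁.lab + 20]
35. n3.lab = -9  [S₁.sig + B.key - 50]
36. n1.lab = 26  [26]
37. n15.idx = false  [terminal]
38. n0.depth = false  [B.lab > 26]
39. n0.sig = -9  [B.lab + S.ok - 43]
40. n0.off = 13  [B.lab * -1 + 39]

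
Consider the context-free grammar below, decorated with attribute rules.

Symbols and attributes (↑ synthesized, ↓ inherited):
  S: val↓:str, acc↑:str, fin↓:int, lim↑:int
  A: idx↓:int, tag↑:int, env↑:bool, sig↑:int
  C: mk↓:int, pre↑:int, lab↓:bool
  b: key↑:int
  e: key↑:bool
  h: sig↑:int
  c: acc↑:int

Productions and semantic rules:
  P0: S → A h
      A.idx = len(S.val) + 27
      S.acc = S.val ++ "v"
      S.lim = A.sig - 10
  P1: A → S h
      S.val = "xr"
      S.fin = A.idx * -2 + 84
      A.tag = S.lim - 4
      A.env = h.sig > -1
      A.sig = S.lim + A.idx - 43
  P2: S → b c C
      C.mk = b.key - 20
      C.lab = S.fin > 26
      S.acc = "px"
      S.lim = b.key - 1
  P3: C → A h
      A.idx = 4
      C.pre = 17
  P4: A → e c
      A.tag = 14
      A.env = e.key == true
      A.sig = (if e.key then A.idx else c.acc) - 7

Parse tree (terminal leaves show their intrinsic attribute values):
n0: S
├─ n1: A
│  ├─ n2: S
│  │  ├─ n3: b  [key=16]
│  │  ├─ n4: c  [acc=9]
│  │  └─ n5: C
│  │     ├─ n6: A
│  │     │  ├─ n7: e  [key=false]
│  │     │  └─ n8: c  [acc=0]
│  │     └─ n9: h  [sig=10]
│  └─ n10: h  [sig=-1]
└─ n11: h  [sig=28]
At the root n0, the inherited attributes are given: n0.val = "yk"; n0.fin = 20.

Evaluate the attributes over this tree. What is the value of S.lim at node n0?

-9

1. n0.val = "yk"  [given at root]
2. n0.fin = 20  [given at root]
3. n1.idx = 29  [len(S.val) + 27]
4. n2.val = "xr"  ["xr"]
5. n2.fin = 26  [A.idx * -2 + 84]
6. n3.key = 16  [terminal]
7. n4.acc = 9  [terminal]
8. n5.mk = -4  [b.key - 20]
9. n5.lab = false  [S.fin > 26]
10. n6.idx = 4  [4]
11. n7.key = false  [terminal]
12. n8.acc = 0  [terminal]
13. n6.tag = 14  [14]
14. n6.env = false  [e.key == true]
15. n6.sig = -7  [(if e.key then A.idx else c.acc) - 7]
16. n9.sig = 10  [terminal]
17. n5.pre = 17  [17]
18. n2.acc = "px"  ["px"]
19. n2.lim = 15  [b.key - 1]
20. n10.sig = -1  [terminal]
21. n1.tag = 11  [S.lim - 4]
22. n1.env = false  [h.sig > -1]
23. n1.sig = 1  [S.lim + A.idx - 43]
24. n11.sig = 28  [terminal]
25. n0.acc = "ykv"  [S.val ++ "v"]
26. n0.lim = -9  [A.sig - 10]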